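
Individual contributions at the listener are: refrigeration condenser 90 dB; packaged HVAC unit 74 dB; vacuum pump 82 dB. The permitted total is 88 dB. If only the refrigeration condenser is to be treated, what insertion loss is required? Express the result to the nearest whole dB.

Fixed contribution from the other sources: Σ 10^(L/10) = 10^(74/10) + 10^(82/10) = 1.836e+08 (82.64 dB).
To meet 88 dB overall, the treated refrigeration condenser may contribute at most 10^(88/10) − 1.836e+08 = 4.473e+08, i.e. 86.51 dB.
Required insertion loss = 90 − 86.51 = 3.49 dB.

3 dB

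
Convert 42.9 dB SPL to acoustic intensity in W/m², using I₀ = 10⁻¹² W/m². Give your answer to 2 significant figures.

I/I₀ = 10^(42.9/10) = 1.95e+04, so I = 1.95e+04 × 10⁻¹² W/m².

1.9e-08 W/m²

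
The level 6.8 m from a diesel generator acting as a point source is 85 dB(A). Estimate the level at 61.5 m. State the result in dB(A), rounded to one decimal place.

Point-source attenuation: ΔL = 20·log₁₀(r₂/r₁) = 20·log₁₀(61.5/6.8) = 19.127 dB.
L₂ = 85 − 20·log₁₀(61.5/6.8) = 85 − 19.127 = 65.87 dB(A).

65.9 dB(A)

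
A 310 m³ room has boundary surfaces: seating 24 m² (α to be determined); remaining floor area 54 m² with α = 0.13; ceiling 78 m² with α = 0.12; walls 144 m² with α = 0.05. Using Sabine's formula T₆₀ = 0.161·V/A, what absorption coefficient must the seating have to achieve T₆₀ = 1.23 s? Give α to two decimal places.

0.71

A = 0.161·V/T₆₀ = 0.161·310/1.23 = 40.58 m² sabins.
Absorption from the other surfaces = 54·0.13 + 78·0.12 + 144·0.05 = 23.58 m², so the seating must supply 17.00 m² over 24 m².
α = 17.00/24 = 0.708.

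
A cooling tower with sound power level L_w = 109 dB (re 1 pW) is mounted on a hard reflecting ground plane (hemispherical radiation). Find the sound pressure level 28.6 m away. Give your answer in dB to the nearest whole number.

The power spreads over a hemisphere of area 2π·r², so L_p = L_w − 10·log₁₀(2π·r²).
2π·r² = 5139 m², 10·log₁₀ of that is 37.109 dB.
L_p = 109 − 37.109 = 71.89 dB.

72 dB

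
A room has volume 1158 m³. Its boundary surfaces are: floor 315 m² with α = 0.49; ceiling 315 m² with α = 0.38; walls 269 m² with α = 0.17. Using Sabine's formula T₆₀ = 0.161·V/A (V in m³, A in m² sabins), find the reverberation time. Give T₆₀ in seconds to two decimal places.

0.58 s

Total absorption A = 315·0.49 + 315·0.38 + 269·0.17 = 319.78 m² sabins.
T₆₀ = 0.161·V/A = 0.161·1158/319.78 = 0.583 s.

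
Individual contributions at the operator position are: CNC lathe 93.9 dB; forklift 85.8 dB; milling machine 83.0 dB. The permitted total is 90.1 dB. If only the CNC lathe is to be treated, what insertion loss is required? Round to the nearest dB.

The untreated sources together contribute 10^(85.8/10) + 10^(83.0/10) = 5.797e+08, i.e. 87.63 dB.
To meet 90.1 dB overall, the treated CNC lathe may contribute at most 10^(90.1/10) − 5.797e+08 = 4.436e+08, i.e. 86.47 dB.
So the CNC lathe must be reduced from 93.9 to 86.47 dB: IL = 7.43 dB.

7 dB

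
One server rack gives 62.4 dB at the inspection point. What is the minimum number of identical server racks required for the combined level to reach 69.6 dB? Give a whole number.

The shortfall is 69.6 − 62.4 = 7.2 dB, and N units add 10·log₁₀ N, so need 10·log₁₀ N ≥ 7.2.
N ≥ 10^(7.2/10) = 5.248, so N = 6.

6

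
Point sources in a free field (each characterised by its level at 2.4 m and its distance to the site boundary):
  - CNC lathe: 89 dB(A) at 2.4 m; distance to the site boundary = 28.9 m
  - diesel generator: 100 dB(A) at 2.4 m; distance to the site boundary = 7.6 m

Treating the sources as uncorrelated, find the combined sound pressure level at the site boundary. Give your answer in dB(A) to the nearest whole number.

Propagate each source to the receiver with L = L_ref − 20·log₁₀(r/r_ref), then add intensities.
CNC lathe: 89 − 20·log₁₀(28.9/2.4) = 89 − 21.61 = 67.39 dB(A).
diesel generator: 100 − 20·log₁₀(7.6/2.4) = 100 − 10.01 = 89.99 dB(A).
Σ 10^(L/10) = 1.003e+09 → L_total = 10·log₁₀(1.003e+09) = 90.01 dB(A).

90 dB(A)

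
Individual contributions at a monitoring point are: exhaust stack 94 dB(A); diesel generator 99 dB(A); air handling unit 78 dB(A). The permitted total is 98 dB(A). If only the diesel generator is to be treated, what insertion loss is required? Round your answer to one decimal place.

3.3 dB

Everything except the diesel generator sums to 10^(94/10) + 10^(78/10) = 2.575e+09 in linear terms, 94.11 dB(A).
The limit corresponds to 10^(98/10) = 6.310e+09; subtracting the fixed part leaves 3.735e+09 for the diesel generator, i.e. 95.72 dB(A).
So the diesel generator must be reduced from 99 to 95.72 dB(A): IL = 3.28 dB.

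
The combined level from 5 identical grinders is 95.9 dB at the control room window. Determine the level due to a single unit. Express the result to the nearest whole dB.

Dividing the total intensity by 5 lowers the level by 10·log₁₀ 5 = 6.990 dB: L₁ = 95.9 − 6.990.

89 dB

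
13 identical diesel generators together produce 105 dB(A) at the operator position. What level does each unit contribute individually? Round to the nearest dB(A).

Dividing the total intensity by 13 lowers the level by 10·log₁₀ 13 = 11.139 dB: L₁ = 105 − 11.139.

94 dB(A)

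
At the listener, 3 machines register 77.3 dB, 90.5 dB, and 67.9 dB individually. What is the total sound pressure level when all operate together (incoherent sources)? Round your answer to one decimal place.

90.7 dB

For uncorrelated sources the intensities add, so convert each level to linear form, sum, and take 10·log₁₀ of the total.
Σ 10^(L/10) = 10^(77.3/10) + 10^(90.5/10) + 10^(67.9/10) = 1.182e+09.
L_total = 10·log₁₀(1.182e+09) = 90.73 dB.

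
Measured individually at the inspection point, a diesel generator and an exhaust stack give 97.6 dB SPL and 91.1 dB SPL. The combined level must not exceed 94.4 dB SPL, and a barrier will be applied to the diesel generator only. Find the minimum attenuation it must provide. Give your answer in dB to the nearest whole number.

Fixed contribution from the other source: Σ 10^(L/10) = 10^(91.1/10) = 1.288e+09 (91.10 dB SPL).
To meet 94.4 dB SPL overall, the treated diesel generator may contribute at most 10^(94.4/10) − 1.288e+09 = 1.466e+09, i.e. 91.66 dB SPL.
Required insertion loss = 97.6 − 91.66 = 5.94 dB.

6 dB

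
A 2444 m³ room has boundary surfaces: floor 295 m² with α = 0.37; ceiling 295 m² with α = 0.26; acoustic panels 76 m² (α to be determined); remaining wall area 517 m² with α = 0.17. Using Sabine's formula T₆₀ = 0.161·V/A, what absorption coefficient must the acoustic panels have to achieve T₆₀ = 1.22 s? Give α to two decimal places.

A = 0.161·V/T₆₀ = 0.161·2444/1.22 = 322.53 m² sabins.
Absorption from the other surfaces = 295·0.37 + 295·0.26 + 517·0.17 = 273.74 m², so the acoustic panels must supply 48.79 m² over 76 m².
α = 48.79/76 = 0.642.

0.64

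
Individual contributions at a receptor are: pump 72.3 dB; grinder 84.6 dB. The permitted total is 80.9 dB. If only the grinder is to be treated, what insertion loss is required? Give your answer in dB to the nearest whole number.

The untreated sources together contribute 10^(72.3/10) = 1.698e+07, i.e. 72.30 dB.
The limit corresponds to 10^(80.9/10) = 1.230e+08; subtracting the fixed part leaves 1.060e+08 for the grinder, i.e. 80.25 dB.
So the grinder must be reduced from 84.6 to 80.25 dB: IL = 4.35 dB.

4 dB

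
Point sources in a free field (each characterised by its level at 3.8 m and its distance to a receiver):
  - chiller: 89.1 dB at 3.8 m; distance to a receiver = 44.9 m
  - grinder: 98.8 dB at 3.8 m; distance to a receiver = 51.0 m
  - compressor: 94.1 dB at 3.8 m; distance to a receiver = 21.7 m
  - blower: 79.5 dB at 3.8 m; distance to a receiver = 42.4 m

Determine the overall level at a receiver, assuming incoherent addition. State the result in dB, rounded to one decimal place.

Apply inverse-square spreading to bring every level to the receiver, then sum 10^(L/10).
chiller: 89.1 − 20·log₁₀(44.9/3.8) = 89.1 − 21.45 = 67.65 dB.
grinder: 98.8 − 20·log₁₀(51.0/3.8) = 98.8 − 22.56 = 76.24 dB.
compressor: 94.1 − 20·log₁₀(21.7/3.8) = 94.1 − 15.13 = 78.97 dB.
blower: 79.5 − 20·log₁₀(42.4/3.8) = 79.5 − 20.95 = 58.55 dB.
Σ 10^(L/10) = 1.275e+08 → L_total = 10·log₁₀(1.275e+08) = 81.05 dB.

81.1 dB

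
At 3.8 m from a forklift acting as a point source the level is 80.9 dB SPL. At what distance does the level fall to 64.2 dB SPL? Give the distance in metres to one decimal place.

26.0 m

For a point source L₁ − L₂ = 20·log₁₀(r₂/r₁), so r₂ = r₁·10^((L₁−L₂)/20).
r₂ = 3.8·10^((80.9−64.2)/20) = 3.8·10^(16.7/20) = 25.99 m.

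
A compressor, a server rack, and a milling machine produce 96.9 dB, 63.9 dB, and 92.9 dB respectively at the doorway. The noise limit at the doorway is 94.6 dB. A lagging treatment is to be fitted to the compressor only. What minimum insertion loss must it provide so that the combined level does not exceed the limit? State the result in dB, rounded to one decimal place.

Fixed contribution from the other sources: Σ 10^(L/10) = 10^(63.9/10) + 10^(92.9/10) = 1.952e+09 (92.91 dB).
To meet 94.6 dB overall, the treated compressor may contribute at most 10^(94.6/10) − 1.952e+09 = 9.317e+08, i.e. 89.69 dB.
Required insertion loss = 96.9 − 89.69 = 7.21 dB.

7.2 dB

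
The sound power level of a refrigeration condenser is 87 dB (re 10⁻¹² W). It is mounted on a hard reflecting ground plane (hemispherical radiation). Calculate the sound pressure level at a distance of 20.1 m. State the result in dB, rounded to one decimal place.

Free-field hemispherical radiation: L_p = L_w − 10·log₁₀(2π·r²), r = 20.1 m.
2π·r² = 2538 m², 10·log₁₀ of that is 34.046 dB.
L_p = 87 − 34.046 = 52.95 dB.

53.0 dB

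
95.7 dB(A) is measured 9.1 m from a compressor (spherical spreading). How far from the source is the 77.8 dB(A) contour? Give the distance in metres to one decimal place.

71.5 m

Point-source spreading drops the level by 20·log₁₀(r₂/r₁); inverting, r₂/r₁ = 10^(ΔL/20).
r₂ = 9.1·10^((95.7−77.8)/20) = 9.1·10^(17.9/20) = 71.46 m.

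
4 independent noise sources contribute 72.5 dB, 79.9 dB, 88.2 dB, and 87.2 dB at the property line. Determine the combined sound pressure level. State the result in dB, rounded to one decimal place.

Incoherent sources combine by intensity addition: L_total = 10·log₁₀(Σ 10^(L_i/10)).
Σ 10^(L/10) = 10^(72.5/10) + 10^(79.9/10) + 10^(88.2/10) + 10^(87.2/10) = 1.301e+09.
L_total = 10·log₁₀(1.301e+09) = 91.14 dB.

91.1 dB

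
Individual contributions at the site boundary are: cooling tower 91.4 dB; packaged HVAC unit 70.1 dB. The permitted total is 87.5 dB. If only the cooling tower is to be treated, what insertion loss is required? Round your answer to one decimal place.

4.0 dB

Fixed contribution from the other source: Σ 10^(L/10) = 10^(70.1/10) = 1.023e+07 (70.10 dB).
To meet 87.5 dB overall, the treated cooling tower may contribute at most 10^(87.5/10) − 1.023e+07 = 5.521e+08, i.e. 87.42 dB.
Required insertion loss = 91.4 − 87.42 = 3.98 dB.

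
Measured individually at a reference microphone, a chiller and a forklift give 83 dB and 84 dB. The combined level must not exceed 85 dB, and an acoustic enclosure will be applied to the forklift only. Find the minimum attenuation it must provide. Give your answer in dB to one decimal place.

Everything except the forklift sums to 10^(83/10) = 1.995e+08 in linear terms, 83.00 dB.
The limit corresponds to 10^(85/10) = 3.162e+08; subtracting the fixed part leaves 1.167e+08 for the forklift, i.e. 80.67 dB.
So the forklift must be reduced from 84 to 80.67 dB: IL = 3.33 dB.

3.3 dB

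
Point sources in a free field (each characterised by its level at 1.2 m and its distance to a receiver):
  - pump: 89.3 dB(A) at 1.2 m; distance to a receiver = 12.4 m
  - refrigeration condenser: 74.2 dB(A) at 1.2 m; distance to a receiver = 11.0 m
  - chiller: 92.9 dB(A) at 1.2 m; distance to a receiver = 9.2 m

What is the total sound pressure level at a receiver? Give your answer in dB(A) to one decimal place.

76.2 dB(A)

Apply inverse-square spreading to bring every level to the receiver, then sum 10^(L/10).
pump: 89.3 − 20·log₁₀(12.4/1.2) = 89.3 − 20.28 = 69.02 dB(A).
refrigeration condenser: 74.2 − 20·log₁₀(11.0/1.2) = 74.2 − 19.24 = 54.96 dB(A).
chiller: 92.9 − 20·log₁₀(9.2/1.2) = 92.9 − 17.69 = 75.21 dB(A).
Σ 10^(L/10) = 4.146e+07 → L_total = 10·log₁₀(4.146e+07) = 76.18 dB(A).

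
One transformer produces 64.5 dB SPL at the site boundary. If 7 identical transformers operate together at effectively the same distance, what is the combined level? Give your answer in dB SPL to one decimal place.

L_total = L₁ + 10·log₁₀ N for N identical incoherent sources.
L_total = 64.5 + 10·log₁₀(7) = 64.5 + 8.451 = 72.95 dB SPL.

73.0 dB SPL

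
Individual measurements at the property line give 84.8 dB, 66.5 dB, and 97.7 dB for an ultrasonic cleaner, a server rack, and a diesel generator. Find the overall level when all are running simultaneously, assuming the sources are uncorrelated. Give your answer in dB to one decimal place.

Incoherent sources combine by intensity addition: L_total = 10·log₁₀(Σ 10^(L_i/10)).
Σ 10^(L/10) = 10^(84.8/10) + 10^(66.5/10) + 10^(97.7/10) = 6.195e+09.
L_total = 10·log₁₀(6.195e+09) = 97.92 dB.

97.9 dB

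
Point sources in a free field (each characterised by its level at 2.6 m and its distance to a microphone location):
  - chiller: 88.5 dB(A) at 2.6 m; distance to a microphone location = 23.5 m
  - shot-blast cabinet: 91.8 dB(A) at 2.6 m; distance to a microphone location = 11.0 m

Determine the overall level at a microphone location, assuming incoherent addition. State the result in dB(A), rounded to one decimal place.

Propagate each source to the receiver with L = L_ref − 20·log₁₀(r/r_ref), then add intensities.
chiller: 88.5 − 20·log₁₀(23.5/2.6) = 88.5 − 19.12 = 69.38 dB(A).
shot-blast cabinet: 91.8 − 20·log₁₀(11.0/2.6) = 91.8 − 12.53 = 79.27 dB(A).
Σ 10^(L/10) = 9.323e+07 → L_total = 10·log₁₀(9.323e+07) = 79.70 dB(A).

79.7 dB(A)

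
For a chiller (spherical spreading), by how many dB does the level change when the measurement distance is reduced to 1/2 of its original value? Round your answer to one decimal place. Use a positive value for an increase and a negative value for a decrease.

+6.0 dB

A point source loses 6 dB per doubling of distance; generally ΔL = −20·log₁₀(r₂/r₁).
ΔL = −20·log₁₀(0.5) = +6.02 dB.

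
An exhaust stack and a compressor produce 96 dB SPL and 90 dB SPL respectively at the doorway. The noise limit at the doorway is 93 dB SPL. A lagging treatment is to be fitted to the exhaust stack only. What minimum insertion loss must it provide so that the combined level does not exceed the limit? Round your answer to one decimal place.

Everything except the exhaust stack sums to 10^(90/10) = 1.000e+09 in linear terms, 90.00 dB SPL.
The limit corresponds to 10^(93/10) = 1.995e+09; subtracting the fixed part leaves 9.953e+08 for the exhaust stack, i.e. 89.98 dB SPL.
Required insertion loss = 96 − 89.98 = 6.02 dB.

6.0 dB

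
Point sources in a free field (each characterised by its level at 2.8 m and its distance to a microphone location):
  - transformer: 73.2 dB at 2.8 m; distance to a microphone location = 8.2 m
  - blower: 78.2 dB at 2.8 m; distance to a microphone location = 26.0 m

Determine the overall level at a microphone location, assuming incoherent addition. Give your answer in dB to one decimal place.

Propagate each source to the receiver with L = L_ref − 20·log₁₀(r/r_ref), then add intensities.
transformer: 73.2 − 20·log₁₀(8.2/2.8) = 73.2 − 9.33 = 63.87 dB.
blower: 78.2 − 20·log₁₀(26.0/2.8) = 78.2 − 19.36 = 58.84 dB.
Σ 10^(L/10) = 3.202e+06 → L_total = 10·log₁₀(3.202e+06) = 65.05 dB.

65.1 dB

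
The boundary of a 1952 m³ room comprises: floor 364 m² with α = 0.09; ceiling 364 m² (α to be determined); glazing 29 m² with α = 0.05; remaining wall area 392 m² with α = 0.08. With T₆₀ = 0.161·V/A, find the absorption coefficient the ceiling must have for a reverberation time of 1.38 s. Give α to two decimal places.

Required total absorption A = 0.161·1952/1.38 = 227.73 m².
Absorption from the other surfaces = 364·0.09 + 29·0.05 + 392·0.08 = 65.57 m², so the ceiling must supply 162.16 m² over 364 m².
α = 162.16/364 = 0.446.

0.45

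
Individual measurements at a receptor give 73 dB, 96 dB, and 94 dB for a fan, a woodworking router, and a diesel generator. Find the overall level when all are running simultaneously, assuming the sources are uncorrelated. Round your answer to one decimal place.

98.1 dB

For uncorrelated sources the intensities add, so convert each level to linear form, sum, and take 10·log₁₀ of the total.
Σ 10^(L/10) = 10^(73/10) + 10^(96/10) + 10^(94/10) = 6.513e+09.
L_total = 10·log₁₀(6.513e+09) = 98.14 dB.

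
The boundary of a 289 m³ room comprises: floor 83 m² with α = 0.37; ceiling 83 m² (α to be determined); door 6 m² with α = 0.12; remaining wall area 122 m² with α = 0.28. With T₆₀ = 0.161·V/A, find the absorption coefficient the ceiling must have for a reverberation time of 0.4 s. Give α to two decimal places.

0.61

Required total absorption A = 0.161·289/0.4 = 116.32 m².
Absorption from the other surfaces = 83·0.37 + 6·0.12 + 122·0.28 = 65.59 m², so the ceiling must supply 50.73 m² over 83 m².
α = 50.73/83 = 0.611.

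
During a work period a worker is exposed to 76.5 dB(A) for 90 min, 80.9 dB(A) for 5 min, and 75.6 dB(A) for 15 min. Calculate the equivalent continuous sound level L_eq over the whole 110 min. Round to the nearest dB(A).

The energy average is taken in the linear domain: L_eq = 10·log₁₀[(Σ tᵢ·10^(Lᵢ/10))/T], T = 110 min.
Σ tᵢ·10^(Lᵢ/10) = 90·10^(76.5/10) + 5·10^(80.9/10) + 15·10^(75.6/10) = 5.180e+09.
L_eq = 10·log₁₀(5.180e+09/110) = 76.73 dB(A).

77 dB(A)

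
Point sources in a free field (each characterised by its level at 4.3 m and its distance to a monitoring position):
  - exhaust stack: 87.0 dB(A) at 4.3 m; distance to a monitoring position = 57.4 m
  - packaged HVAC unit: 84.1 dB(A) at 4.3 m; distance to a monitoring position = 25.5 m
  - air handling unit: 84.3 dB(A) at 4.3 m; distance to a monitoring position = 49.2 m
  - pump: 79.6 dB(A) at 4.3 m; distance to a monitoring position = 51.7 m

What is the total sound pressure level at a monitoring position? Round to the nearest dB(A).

Apply inverse-square spreading to bring every level to the receiver, then sum 10^(L/10).
exhaust stack: 87.0 − 20·log₁₀(57.4/4.3) = 87.0 − 22.51 = 64.49 dB(A).
packaged HVAC unit: 84.1 − 20·log₁₀(25.5/4.3) = 84.1 − 15.46 = 68.64 dB(A).
air handling unit: 84.3 − 20·log₁₀(49.2/4.3) = 84.3 − 21.17 = 63.13 dB(A).
pump: 79.6 − 20·log₁₀(51.7/4.3) = 79.6 − 21.60 = 58.00 dB(A).
Σ 10^(L/10) = 1.281e+07 → L_total = 10·log₁₀(1.281e+07) = 71.07 dB(A).

71 dB(A)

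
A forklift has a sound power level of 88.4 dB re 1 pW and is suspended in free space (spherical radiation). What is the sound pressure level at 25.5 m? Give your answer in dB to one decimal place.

L_p = L_w − 10·log₁₀(4π·r²) with r = 25.5 m.
4π·r² = 8171 m², 10·log₁₀ of that is 39.123 dB.
L_p = 88.4 − 39.123 = 49.28 dB.

49.3 dB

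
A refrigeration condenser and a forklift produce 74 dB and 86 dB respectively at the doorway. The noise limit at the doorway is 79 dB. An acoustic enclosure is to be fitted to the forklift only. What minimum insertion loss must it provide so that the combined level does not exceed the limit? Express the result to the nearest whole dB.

9 dB

Everything except the forklift sums to 10^(74/10) = 2.512e+07 in linear terms, 74.00 dB.
To meet 79 dB overall, the treated forklift may contribute at most 10^(79/10) − 2.512e+07 = 5.431e+07, i.e. 77.35 dB.
Required insertion loss = 86 − 77.35 = 8.65 dB.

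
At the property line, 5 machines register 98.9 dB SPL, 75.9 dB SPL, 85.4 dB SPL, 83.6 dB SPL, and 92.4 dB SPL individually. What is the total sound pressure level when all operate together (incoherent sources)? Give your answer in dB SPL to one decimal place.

100.0 dB SPL

Incoherent sources combine by intensity addition: L_total = 10·log₁₀(Σ 10^(L_i/10)).
Σ 10^(L/10) = 10^(98.9/10) + 10^(75.9/10) + 10^(85.4/10) + 10^(83.6/10) + 10^(92.4/10) = 1.012e+10.
L_total = 10·log₁₀(1.012e+10) = 100.05 dB SPL.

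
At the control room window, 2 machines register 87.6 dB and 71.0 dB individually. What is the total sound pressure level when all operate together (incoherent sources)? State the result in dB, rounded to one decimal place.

For uncorrelated sources the intensities add, so convert each level to linear form, sum, and take 10·log₁₀ of the total.
Σ 10^(L/10) = 10^(87.6/10) + 10^(71.0/10) = 5.880e+08.
L_total = 10·log₁₀(5.880e+08) = 87.69 dB.

87.7 dB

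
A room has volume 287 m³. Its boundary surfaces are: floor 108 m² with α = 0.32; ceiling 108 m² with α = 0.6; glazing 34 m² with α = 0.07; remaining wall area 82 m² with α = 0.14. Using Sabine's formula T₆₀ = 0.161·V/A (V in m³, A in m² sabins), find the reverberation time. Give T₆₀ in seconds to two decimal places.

Summing Sᵢαᵢ: 108·0.32 + 108·0.6 + 34·0.07 + 82·0.14 = 113.22 m².
T₆₀ = 0.161·V/A = 0.161·287/113.22 = 0.408 s.

0.41 s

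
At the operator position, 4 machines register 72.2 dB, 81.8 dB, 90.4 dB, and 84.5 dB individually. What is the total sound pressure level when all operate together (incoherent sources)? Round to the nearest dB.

92 dB

Incoherent sources combine by intensity addition: L_total = 10·log₁₀(Σ 10^(L_i/10)).
Σ 10^(L/10) = 10^(72.2/10) + 10^(81.8/10) + 10^(90.4/10) + 10^(84.5/10) = 1.546e+09.
L_total = 10·log₁₀(1.546e+09) = 91.89 dB.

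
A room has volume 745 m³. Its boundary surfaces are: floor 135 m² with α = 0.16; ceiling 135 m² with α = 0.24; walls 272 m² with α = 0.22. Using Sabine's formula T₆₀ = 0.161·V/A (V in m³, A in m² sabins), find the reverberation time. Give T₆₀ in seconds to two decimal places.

1.05 s

Summing Sᵢαᵢ: 135·0.16 + 135·0.24 + 272·0.22 = 113.84 m².
T₆₀ = 0.161·V/A = 0.161·745/113.84 = 1.054 s.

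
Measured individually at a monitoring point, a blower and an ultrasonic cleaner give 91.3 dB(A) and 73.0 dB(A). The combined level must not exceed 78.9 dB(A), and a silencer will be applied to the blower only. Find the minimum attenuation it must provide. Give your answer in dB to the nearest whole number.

14 dB

The untreated sources together contribute 10^(73.0/10) = 1.995e+07, i.e. 73.00 dB(A).
To meet 78.9 dB(A) overall, the treated blower may contribute at most 10^(78.9/10) − 1.995e+07 = 5.767e+07, i.e. 77.61 dB(A).
So the blower must be reduced from 91.3 to 77.61 dB(A): IL = 13.69 dB.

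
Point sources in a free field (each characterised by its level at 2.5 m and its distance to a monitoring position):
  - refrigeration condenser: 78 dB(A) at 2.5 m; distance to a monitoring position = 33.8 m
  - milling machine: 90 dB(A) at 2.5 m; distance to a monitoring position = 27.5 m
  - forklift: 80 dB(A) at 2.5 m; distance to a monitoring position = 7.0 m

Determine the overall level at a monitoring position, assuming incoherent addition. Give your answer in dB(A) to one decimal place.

Apply inverse-square spreading to bring every level to the receiver, then sum 10^(L/10).
refrigeration condenser: 78 − 20·log₁₀(33.8/2.5) = 78 − 22.62 = 55.38 dB(A).
milling machine: 90 − 20·log₁₀(27.5/2.5) = 90 − 20.83 = 69.17 dB(A).
forklift: 80 − 20·log₁₀(7.0/2.5) = 80 − 8.94 = 71.06 dB(A).
Σ 10^(L/10) = 2.136e+07 → L_total = 10·log₁₀(2.136e+07) = 73.30 dB(A).

73.3 dB(A)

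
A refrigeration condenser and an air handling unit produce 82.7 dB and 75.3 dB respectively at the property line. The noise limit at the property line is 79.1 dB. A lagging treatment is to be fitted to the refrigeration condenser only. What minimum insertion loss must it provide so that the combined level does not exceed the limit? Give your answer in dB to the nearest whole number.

6 dB

The untreated sources together contribute 10^(75.3/10) = 3.388e+07, i.e. 75.30 dB.
The limit corresponds to 10^(79.1/10) = 8.128e+07; subtracting the fixed part leaves 4.740e+07 for the refrigeration condenser, i.e. 76.76 dB.
Required insertion loss = 82.7 − 76.76 = 5.94 dB.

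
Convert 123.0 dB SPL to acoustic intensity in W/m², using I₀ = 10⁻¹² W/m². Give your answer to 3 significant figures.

2.00 W/m²

I = I₀·10^(L/10) = 10⁻¹² × 10^(123.0/10) = 10^(0.300).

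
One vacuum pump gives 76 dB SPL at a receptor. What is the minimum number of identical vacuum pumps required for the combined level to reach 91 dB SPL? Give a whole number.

32

Need L₁ + 10·log₁₀ N ≥ 91, i.e. log₁₀ N ≥ 1.50.
N ≥ 10^(15.0/10) = 31.623, so N = 32.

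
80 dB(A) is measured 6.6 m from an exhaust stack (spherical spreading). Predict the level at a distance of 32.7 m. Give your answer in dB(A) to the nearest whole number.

66 dB(A)

Point-source attenuation: ΔL = 20·log₁₀(r₂/r₁) = 20·log₁₀(32.7/6.6) = 13.900 dB.
L₂ = 80 − 20·log₁₀(32.7/6.6) = 80 − 13.900 = 66.10 dB(A).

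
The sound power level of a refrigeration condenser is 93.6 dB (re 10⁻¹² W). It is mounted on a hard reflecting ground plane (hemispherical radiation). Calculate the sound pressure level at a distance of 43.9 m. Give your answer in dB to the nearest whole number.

Free-field hemispherical radiation: L_p = L_w − 10·log₁₀(2π·r²), r = 43.9 m.
2π·r² = 1.211e+04 m², 10·log₁₀ of that is 40.831 dB.
L_p = 93.6 − 40.831 = 52.77 dB.

53 dB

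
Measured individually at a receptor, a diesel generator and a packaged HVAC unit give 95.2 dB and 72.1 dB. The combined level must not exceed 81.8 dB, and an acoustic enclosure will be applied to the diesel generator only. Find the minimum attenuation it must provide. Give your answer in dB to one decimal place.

13.9 dB

Everything except the diesel generator sums to 10^(72.1/10) = 1.622e+07 in linear terms, 72.10 dB.
To meet 81.8 dB overall, the treated diesel generator may contribute at most 10^(81.8/10) − 1.622e+07 = 1.351e+08, i.e. 81.31 dB.
So the diesel generator must be reduced from 95.2 to 81.31 dB: IL = 13.89 dB.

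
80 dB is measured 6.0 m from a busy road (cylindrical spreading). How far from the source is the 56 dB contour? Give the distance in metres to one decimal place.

The 24.0 dB drop corresponds to a distance ratio of 10^(24.0/10) for a line source.
r₂ = 6.0·10^((80−56)/10) = 6.0·10^(24.0/10) = 1507.13 m.

1507.1 m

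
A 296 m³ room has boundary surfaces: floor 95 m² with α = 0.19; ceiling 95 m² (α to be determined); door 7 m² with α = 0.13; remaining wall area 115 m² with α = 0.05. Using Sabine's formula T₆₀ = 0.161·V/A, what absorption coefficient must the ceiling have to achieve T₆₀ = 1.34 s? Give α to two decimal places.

0.11

A = 0.161·V/T₆₀ = 0.161·296/1.34 = 35.56 m² sabins.
Absorption from the other surfaces = 95·0.19 + 7·0.13 + 115·0.05 = 24.71 m², so the ceiling must supply 10.85 m² over 95 m².
α = 10.85/95 = 0.114.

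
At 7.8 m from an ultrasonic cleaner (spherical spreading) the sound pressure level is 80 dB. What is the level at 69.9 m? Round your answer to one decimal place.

61.0 dB

For a point source, L₂ = L₁ − 20·log₁₀(r₂/r₁).
L₂ = 80 − 20·log₁₀(69.9/7.8) = 80 − 19.048 = 60.95 dB.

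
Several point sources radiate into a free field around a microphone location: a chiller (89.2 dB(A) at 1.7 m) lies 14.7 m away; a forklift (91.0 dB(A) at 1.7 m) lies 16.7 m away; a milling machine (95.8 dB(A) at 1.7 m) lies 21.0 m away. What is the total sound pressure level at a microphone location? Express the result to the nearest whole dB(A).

77 dB(A)

First find each source's level at the receiver (point-source: −20·log₁₀(r/r_ref)), then combine on an intensity basis.
chiller: 89.2 − 20·log₁₀(14.7/1.7) = 89.2 − 18.74 = 70.46 dB(A).
forklift: 91.0 − 20·log₁₀(16.7/1.7) = 91.0 − 19.85 = 71.15 dB(A).
milling machine: 95.8 − 20·log₁₀(21.0/1.7) = 95.8 − 21.84 = 73.96 dB(A).
Σ 10^(L/10) = 4.908e+07 → L_total = 10·log₁₀(4.908e+07) = 76.91 dB(A).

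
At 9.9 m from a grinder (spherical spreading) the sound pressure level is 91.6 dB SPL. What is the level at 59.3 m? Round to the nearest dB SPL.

76 dB SPL

Spherical spreading from a point source gives a 20·log₁₀(r₂/r₁) drop.
L₂ = 91.6 − 20·log₁₀(59.3/9.9) = 91.6 − 15.548 = 76.05 dB SPL.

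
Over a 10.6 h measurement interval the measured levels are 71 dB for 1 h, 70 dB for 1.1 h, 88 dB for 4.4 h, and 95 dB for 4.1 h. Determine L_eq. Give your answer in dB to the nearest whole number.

92 dB

Weight each interval's intensity by its duration and average over T = 10.6 h:
Σ tᵢ·10^(Lᵢ/10) = 1·10^(71/10) + 1.1·10^(70/10) + 4.4·10^(88/10) + 4.1·10^(95/10) = 1.577e+10.
L_eq = 10·log₁₀(1.577e+10/10.6) = 91.72 dB.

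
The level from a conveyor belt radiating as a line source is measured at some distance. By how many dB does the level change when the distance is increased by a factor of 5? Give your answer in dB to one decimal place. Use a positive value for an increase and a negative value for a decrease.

-7.0 dB

With cylindrical spreading the level changes by −10·log₁₀(r₂/r₁).
ΔL = −10·log₁₀(5) = -6.99 dB.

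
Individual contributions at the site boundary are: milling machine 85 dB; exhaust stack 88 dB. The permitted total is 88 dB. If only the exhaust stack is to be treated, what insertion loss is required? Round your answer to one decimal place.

Everything except the exhaust stack sums to 10^(85/10) = 3.162e+08 in linear terms, 85.00 dB.
The limit corresponds to 10^(88/10) = 6.310e+08; subtracting the fixed part leaves 3.147e+08 for the exhaust stack, i.e. 84.98 dB.
Required insertion loss = 88 − 84.98 = 3.02 dB.

3.0 dB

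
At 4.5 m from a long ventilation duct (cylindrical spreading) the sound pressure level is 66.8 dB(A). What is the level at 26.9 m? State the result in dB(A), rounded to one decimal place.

Cylindrical spreading from a line source gives a 10·log₁₀(r₂/r₁) drop.
L₂ = 66.8 − 10·log₁₀(26.9/4.5) = 66.8 − 7.765 = 59.03 dB(A).

59.0 dB(A)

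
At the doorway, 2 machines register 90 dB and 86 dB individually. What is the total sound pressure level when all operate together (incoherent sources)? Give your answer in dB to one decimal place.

For uncorrelated sources the intensities add, so convert each level to linear form, sum, and take 10·log₁₀ of the total.
Σ 10^(L/10) = 10^(90/10) + 10^(86/10) = 1.398e+09.
L_total = 10·log₁₀(1.398e+09) = 91.46 dB.

91.5 dB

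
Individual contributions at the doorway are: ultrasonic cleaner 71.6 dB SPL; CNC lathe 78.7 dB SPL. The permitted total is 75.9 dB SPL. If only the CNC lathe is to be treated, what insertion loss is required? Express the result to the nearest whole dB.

5 dB

Everything except the CNC lathe sums to 10^(71.6/10) = 1.445e+07 in linear terms, 71.60 dB SPL.
To meet 75.9 dB SPL overall, the treated CNC lathe may contribute at most 10^(75.9/10) − 1.445e+07 = 2.445e+07, i.e. 73.88 dB SPL.
So the CNC lathe must be reduced from 78.7 to 73.88 dB SPL: IL = 4.82 dB.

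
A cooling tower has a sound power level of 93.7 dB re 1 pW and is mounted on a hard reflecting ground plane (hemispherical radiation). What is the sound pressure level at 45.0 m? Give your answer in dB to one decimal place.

The power spreads over a hemisphere of area 2π·r², so L_p = L_w − 10·log₁₀(2π·r²).
2π·r² = 1.272e+04 m², 10·log₁₀ of that is 41.046 dB.
L_p = 93.7 − 41.046 = 52.65 dB.

52.7 dB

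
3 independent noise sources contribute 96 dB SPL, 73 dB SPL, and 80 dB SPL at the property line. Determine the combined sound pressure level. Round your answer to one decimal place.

96.1 dB SPL

For uncorrelated sources the intensities add, so convert each level to linear form, sum, and take 10·log₁₀ of the total.
Σ 10^(L/10) = 10^(96/10) + 10^(73/10) + 10^(80/10) = 4.101e+09.
L_total = 10·log₁₀(4.101e+09) = 96.13 dB SPL.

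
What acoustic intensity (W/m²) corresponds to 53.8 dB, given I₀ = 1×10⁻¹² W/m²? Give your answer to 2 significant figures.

I/I₀ = 10^(53.8/10) = 2.399e+05, so I = 2.399e+05 × 10⁻¹² W/m².

2.4e-07 W/m²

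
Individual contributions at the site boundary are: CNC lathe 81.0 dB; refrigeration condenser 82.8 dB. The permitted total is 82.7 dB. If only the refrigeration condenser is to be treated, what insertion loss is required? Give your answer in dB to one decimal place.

Fixed contribution from the other source: Σ 10^(L/10) = 10^(81.0/10) = 1.259e+08 (81.00 dB).
The limit corresponds to 10^(82.7/10) = 1.862e+08; subtracting the fixed part leaves 6.032e+07 for the refrigeration condenser, i.e. 77.80 dB.
Required insertion loss = 82.8 − 77.80 = 5.00 dB.

5.0 dB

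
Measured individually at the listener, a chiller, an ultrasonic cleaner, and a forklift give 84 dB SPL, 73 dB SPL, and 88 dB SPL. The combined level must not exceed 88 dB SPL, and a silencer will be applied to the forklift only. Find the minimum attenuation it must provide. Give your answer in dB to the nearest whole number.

Everything except the forklift sums to 10^(84/10) + 10^(73/10) = 2.711e+08 in linear terms, 84.33 dB SPL.
The limit corresponds to 10^(88/10) = 6.310e+08; subtracting the fixed part leaves 3.598e+08 for the forklift, i.e. 85.56 dB SPL.
Required insertion loss = 88 − 85.56 = 2.44 dB.

2 dB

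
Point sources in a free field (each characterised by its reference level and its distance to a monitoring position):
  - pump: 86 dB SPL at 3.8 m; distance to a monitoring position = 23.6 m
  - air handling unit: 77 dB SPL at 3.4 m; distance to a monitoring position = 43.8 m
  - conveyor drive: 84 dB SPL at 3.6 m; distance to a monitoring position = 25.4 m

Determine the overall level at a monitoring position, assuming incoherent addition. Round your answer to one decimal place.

Apply inverse-square spreading to bring every level to the receiver, then sum 10^(L/10).
pump: 86 − 20·log₁₀(23.6/3.8) = 86 − 15.86 = 70.14 dB SPL.
air handling unit: 77 − 20·log₁₀(43.8/3.4) = 77 − 22.20 = 54.80 dB SPL.
conveyor drive: 84 − 20·log₁₀(25.4/3.6) = 84 − 16.97 = 67.03 dB SPL.
Σ 10^(L/10) = 1.567e+07 → L_total = 10·log₁₀(1.567e+07) = 71.95 dB SPL.

72.0 dB SPL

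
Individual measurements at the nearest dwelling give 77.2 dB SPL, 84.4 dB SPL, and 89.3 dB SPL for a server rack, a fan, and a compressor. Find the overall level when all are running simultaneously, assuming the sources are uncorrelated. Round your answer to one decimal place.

90.7 dB SPL

For uncorrelated sources the intensities add, so convert each level to linear form, sum, and take 10·log₁₀ of the total.
Σ 10^(L/10) = 10^(77.2/10) + 10^(84.4/10) + 10^(89.3/10) = 1.179e+09.
L_total = 10·log₁₀(1.179e+09) = 90.72 dB SPL.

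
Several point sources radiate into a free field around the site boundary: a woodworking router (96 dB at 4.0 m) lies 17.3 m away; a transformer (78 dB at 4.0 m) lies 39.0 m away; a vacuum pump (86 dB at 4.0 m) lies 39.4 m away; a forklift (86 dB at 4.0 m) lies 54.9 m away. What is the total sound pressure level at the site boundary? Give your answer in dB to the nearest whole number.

Apply inverse-square spreading to bring every level to the receiver, then sum 10^(L/10).
woodworking router: 96 − 20·log₁₀(17.3/4.0) = 96 − 12.72 = 83.28 dB.
transformer: 78 − 20·log₁₀(39.0/4.0) = 78 − 19.78 = 58.22 dB.
vacuum pump: 86 − 20·log₁₀(39.4/4.0) = 86 − 19.87 = 66.13 dB.
forklift: 86 − 20·log₁₀(54.9/4.0) = 86 − 22.75 = 63.25 dB.
Σ 10^(L/10) = 2.197e+08 → L_total = 10·log₁₀(2.197e+08) = 83.42 dB.

83 dB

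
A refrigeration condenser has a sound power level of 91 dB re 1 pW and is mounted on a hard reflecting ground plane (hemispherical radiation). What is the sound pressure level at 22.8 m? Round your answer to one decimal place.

55.9 dB

The power spreads over a hemisphere of area 2π·r², so L_p = L_w − 10·log₁₀(2π·r²).
2π·r² = 3266 m², 10·log₁₀ of that is 35.140 dB.
L_p = 91 − 35.140 = 55.86 dB.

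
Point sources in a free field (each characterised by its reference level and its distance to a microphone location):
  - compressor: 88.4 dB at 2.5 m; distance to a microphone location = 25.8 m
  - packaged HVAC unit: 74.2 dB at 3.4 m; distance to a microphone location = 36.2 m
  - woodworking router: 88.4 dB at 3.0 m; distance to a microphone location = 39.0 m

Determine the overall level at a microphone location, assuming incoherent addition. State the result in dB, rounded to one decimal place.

Propagate each source to the receiver with L = L_ref − 20·log₁₀(r/r_ref), then add intensities.
compressor: 88.4 − 20·log₁₀(25.8/2.5) = 88.4 − 20.27 = 68.13 dB.
packaged HVAC unit: 74.2 − 20·log₁₀(36.2/3.4) = 74.2 − 20.54 = 53.66 dB.
woodworking router: 88.4 − 20·log₁₀(39.0/3.0) = 88.4 − 22.28 = 66.12 dB.
Σ 10^(L/10) = 1.082e+07 → L_total = 10·log₁₀(1.082e+07) = 70.34 dB.

70.3 dB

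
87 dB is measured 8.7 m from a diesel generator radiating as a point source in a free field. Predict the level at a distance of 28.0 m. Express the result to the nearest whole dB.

For a point source, L₂ = L₁ − 20·log₁₀(r₂/r₁).
L₂ = 87 − 20·log₁₀(28.0/8.7) = 87 − 10.153 = 76.85 dB.

77 dB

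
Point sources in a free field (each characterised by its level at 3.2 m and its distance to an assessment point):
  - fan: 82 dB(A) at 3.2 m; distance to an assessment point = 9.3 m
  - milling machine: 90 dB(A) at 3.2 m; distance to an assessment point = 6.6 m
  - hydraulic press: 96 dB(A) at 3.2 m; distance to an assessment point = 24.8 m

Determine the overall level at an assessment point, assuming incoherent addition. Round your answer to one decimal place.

Propagate each source to the receiver with L = L_ref − 20·log₁₀(r/r_ref), then add intensities.
fan: 82 − 20·log₁₀(9.3/3.2) = 82 − 9.27 = 72.73 dB(A).
milling machine: 90 − 20·log₁₀(6.6/3.2) = 90 − 6.29 = 83.71 dB(A).
hydraulic press: 96 − 20·log₁₀(24.8/3.2) = 96 − 17.79 = 78.21 dB(A).
Σ 10^(L/10) = 3.201e+08 → L_total = 10·log₁₀(3.201e+08) = 85.05 dB(A).

85.1 dB(A)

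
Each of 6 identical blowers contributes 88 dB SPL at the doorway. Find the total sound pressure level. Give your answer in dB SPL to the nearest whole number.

96 dB SPL

L_total = L₁ + 10·log₁₀ N for N identical incoherent sources.
L_total = 88 + 10·log₁₀(6) = 88 + 7.782 = 95.78 dB SPL.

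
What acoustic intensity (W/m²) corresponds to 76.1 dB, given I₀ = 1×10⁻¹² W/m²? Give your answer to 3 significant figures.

I = I₀·10^(L/10) = 10⁻¹² × 10^(76.1/10) = 10^(-4.390).

4.07e-05 W/m²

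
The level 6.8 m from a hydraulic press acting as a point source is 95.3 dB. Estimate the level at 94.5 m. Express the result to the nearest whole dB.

Spherical spreading from a point source gives a 20·log₁₀(r₂/r₁) drop.
L₂ = 95.3 − 20·log₁₀(94.5/6.8) = 95.3 − 22.858 = 72.44 dB.

72 dB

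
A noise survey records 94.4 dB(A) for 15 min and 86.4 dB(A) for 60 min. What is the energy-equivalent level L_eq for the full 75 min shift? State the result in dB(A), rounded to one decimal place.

Weight each interval's intensity by its duration and average over T = 75 min:
Σ tᵢ·10^(Lᵢ/10) = 15·10^(94.4/10) + 60·10^(86.4/10) = 6.750e+10.
L_eq = 10·log₁₀(6.750e+10/75) = 89.54 dB(A).

89.5 dB(A)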